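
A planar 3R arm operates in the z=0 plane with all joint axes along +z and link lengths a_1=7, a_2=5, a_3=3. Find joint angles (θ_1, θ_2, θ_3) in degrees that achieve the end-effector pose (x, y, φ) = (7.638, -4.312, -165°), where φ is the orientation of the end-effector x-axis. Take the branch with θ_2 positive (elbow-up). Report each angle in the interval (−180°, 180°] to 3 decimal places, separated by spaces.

-37.099 44.994 -172.895

wrist centre = target − a_3·(cos φ, sin φ) = (10.5358, -3.5355)
cos θ_2 = (123.5027−7²−5²)/(2·7·5) = 0.7072; θ_2 = 44.9940° (elbow-up)
β = atan2(-3.5355,10.5358) = -18.5505°; ψ = atan2(3.5352,10.5359) = 18.5484°
θ_1 = β − ψ = -37.0989°
θ_3 = φ − θ_1 − θ_2 = -172.8951° (wrapped to (-180°,180°])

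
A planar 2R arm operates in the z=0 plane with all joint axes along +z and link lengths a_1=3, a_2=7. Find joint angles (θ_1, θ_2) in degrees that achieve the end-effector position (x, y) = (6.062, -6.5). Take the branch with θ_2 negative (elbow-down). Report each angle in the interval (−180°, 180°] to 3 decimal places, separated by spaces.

-3.990 -60.003

cos θ_2 = (78.9978−3²−7²)/(2·3·7) = 0.4999; θ_2 = -60.0034° (elbow-down)
β = atan2(-6.5000,6.0620) = -46.9969°; ψ = atan2(-6.0624,6.4996) = -43.0065°
θ_1 = β − ψ = -3.9905°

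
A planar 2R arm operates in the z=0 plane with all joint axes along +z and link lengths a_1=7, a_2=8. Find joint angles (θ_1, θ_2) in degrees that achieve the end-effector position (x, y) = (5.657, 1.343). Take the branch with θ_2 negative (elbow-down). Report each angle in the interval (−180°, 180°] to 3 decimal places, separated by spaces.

cos θ_2 = (33.8053−7²−8²)/(2·7·8) = -0.7071; θ_2 = -134.9991° (elbow-down)
β = atan2(1.3430,5.6570) = 13.3551°; ψ = atan2(-5.6569,1.3432) = -76.6425°
θ_1 = β − ψ = 89.9976°

89.998 -134.999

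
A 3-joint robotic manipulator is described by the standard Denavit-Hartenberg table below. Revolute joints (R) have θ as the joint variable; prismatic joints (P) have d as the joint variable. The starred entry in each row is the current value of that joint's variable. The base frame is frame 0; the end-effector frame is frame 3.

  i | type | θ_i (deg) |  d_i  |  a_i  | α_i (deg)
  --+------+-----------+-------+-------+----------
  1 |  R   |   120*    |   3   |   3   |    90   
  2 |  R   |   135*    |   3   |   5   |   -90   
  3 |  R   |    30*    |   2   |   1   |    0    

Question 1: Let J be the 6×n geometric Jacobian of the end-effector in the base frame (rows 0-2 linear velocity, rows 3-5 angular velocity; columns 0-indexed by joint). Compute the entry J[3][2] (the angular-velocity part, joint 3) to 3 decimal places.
axis z_2 = (0.3536,-0.6124,-0.7071); lever o_n−o_2 = (0.5803,-2.0051,-0.8018)
cross product → J_v[:, 2] = (-0.9268,-0.1268,-0.3536)
J_ω[:, 2] = z_2
entry J[3][2] = 0.3536

0.354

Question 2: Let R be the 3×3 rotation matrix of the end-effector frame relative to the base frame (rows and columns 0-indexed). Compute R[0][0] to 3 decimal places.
End-effector x-axis (col 0 of R) = (-0.1268,-0.7803,0.6124)
R[0][0] = -0.1268

-0.127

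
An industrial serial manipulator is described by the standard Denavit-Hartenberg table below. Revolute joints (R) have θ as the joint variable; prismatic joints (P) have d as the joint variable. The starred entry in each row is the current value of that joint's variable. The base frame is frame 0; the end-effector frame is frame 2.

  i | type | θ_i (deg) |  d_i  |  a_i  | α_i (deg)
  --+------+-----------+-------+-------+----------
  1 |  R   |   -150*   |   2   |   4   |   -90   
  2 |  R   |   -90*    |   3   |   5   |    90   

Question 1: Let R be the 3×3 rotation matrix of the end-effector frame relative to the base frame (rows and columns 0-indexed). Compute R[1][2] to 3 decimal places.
0.500

End-effector z-axis (col 2 of R) = (0.8660,0.5000,0.0000)
R[1][2] = 0.5000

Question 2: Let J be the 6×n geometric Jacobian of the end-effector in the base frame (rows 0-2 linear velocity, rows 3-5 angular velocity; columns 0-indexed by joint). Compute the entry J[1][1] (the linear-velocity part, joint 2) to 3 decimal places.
axis z_1 = (0.5000,-0.8660,0.0000); lever o_n−o_1 = (1.5000,-2.5981,5.0000)
cross product → J_v[:, 1] = (-4.3301,-2.5000,-0.0000)
J_ω[:, 1] = z_1
entry J[1][1] = -2.5000

-2.500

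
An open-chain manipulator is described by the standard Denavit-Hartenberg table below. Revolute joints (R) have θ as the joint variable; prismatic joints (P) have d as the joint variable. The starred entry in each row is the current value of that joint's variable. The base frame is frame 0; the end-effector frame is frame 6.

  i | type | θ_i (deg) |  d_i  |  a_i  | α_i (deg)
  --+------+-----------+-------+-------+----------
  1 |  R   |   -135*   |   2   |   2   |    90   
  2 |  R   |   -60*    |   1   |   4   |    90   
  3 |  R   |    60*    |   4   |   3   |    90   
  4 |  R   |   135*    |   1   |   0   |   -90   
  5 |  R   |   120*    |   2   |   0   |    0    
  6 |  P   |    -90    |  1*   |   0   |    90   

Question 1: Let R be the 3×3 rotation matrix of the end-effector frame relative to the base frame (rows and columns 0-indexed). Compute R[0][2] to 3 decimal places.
0.537

End-effector z-axis (col 2 of R) = (0.5365,-0.5089,-0.6732)
R[0][2] = 0.5365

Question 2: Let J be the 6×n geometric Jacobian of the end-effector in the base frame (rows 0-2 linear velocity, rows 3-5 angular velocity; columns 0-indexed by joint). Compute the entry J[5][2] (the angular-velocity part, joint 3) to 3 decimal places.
axis z_2 = (0.6124,0.6124,-0.5000); lever o_n−o_2 = (0.5044,0.8735,-2.0698)
cross product → J_v[:, 2] = (-0.8308,1.0153,0.2260)
J_ω[:, 2] = z_2
entry J[5][2] = -0.5000

-0.500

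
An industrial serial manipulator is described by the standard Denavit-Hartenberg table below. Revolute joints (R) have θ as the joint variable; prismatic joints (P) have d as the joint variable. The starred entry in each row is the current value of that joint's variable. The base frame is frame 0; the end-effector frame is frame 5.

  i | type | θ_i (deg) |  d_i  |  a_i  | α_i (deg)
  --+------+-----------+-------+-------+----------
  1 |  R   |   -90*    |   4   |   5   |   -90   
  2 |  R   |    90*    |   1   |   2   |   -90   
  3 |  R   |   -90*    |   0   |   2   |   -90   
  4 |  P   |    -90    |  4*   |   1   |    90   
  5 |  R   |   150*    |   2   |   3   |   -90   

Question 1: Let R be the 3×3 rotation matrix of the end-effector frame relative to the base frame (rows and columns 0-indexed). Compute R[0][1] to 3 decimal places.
1.000

End-effector y-axis (col 1 of R) = (1.0000,-0.0000,0.0000)
R[0][1] = 1.0000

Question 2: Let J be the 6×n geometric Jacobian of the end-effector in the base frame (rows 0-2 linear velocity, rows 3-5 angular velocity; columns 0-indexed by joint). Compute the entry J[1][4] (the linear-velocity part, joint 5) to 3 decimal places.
axis z_4 = (-1.0000,0.0000,-0.0000); lever o_n−o_4 = (-2.0000,-2.5981,-1.5000)
cross product → J_v[:, 4] = (-0.0000,-1.5000,2.5981)
J_ω[:, 4] = z_4
entry J[1][4] = -1.5000

-1.500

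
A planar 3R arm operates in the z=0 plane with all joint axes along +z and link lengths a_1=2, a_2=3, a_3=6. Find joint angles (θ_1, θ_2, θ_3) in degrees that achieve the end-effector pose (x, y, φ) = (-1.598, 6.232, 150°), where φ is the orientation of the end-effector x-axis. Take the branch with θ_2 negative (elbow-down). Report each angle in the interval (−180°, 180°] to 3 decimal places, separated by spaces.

59.998 -29.998 120.000

wrist centre = target − a_3·(cos φ, sin φ) = (3.5982, 3.2320)
cos θ_2 = (23.3925−2²−3²)/(2·2·3) = 0.8660; θ_2 = -29.9979° (elbow-down)
β = atan2(3.2320,3.5982) = 41.9314°; ψ = atan2(-1.4999,4.5981) = -18.0663°
θ_1 = β − ψ = 59.9977°
θ_3 = φ − θ_1 − θ_2 = 120.0002° (wrapped to (-180°,180°])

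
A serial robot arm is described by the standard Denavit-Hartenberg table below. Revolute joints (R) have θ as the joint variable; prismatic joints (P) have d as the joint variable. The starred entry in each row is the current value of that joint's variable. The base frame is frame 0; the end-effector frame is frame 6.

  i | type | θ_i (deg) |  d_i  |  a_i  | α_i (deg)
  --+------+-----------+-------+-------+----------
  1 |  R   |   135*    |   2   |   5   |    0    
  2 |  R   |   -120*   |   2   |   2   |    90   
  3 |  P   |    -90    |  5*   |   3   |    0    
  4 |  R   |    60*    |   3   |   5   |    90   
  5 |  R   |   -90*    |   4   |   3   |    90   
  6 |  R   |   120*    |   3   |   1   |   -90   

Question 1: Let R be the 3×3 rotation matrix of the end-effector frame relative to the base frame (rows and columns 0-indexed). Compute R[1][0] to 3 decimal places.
-0.595

End-effector x-axis (col 0 of R) = (-0.2888,-0.5950,-0.7500)
R[1][0] = -0.5950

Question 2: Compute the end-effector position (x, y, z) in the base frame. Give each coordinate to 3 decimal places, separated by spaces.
-0.857 -1.441 -4.214

after link 1: o_1 = (-3.5355, 3.5355, 2.0000)
after link 2: o_2 = (-1.6037, 4.0532, 4.0000)
after link 3: o_3 = (-0.3096, -0.7765, 1.0000)
after link 4: o_4 = (4.6495, -2.5535, -1.5000)
after link 5: o_5 = (1.9411, -0.1734, -4.9641)
after link 6: o_6 = (-0.8573, -1.4408, -4.2141)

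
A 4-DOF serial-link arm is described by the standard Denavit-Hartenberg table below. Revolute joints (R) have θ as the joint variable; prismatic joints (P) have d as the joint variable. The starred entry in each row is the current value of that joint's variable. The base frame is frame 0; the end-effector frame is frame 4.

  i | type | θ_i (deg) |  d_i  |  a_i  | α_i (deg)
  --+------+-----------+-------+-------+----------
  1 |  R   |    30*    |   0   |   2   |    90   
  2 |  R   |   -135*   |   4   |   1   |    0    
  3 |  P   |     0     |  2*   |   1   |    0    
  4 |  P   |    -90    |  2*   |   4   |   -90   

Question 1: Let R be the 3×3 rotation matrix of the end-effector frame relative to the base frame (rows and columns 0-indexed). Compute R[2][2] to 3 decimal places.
End-effector z-axis (col 2 of R) = (-0.6124,-0.3536,-0.7071)
R[2][2] = -0.7071

-0.707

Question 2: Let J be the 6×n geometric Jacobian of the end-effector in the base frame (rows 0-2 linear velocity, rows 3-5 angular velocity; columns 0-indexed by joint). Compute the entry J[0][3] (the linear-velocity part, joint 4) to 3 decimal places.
prismatic axis z_3 = (0.5000,-0.8660,0.0000)
J_v[:, 3] = z_3; J_ω[:, 3] = (0,0,0)
entry J[0][3] = 0.5000

0.500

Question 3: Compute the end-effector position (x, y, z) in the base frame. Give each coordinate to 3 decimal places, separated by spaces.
after link 1: o_1 = (1.7321, 1.0000, 0.0000)
after link 2: o_2 = (3.1197, -2.8177, -0.7071)
after link 3: o_3 = (3.5073, -4.9033, -1.4142)
after link 4: o_4 = (2.0578, -8.0495, 1.4142)

2.058 -8.050 1.414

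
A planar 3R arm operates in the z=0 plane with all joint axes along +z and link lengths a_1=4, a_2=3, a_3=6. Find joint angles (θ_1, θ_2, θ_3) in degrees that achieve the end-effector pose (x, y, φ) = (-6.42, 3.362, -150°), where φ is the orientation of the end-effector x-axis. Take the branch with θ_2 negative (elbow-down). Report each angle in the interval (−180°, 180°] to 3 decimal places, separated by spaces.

119.999 -44.992 134.993

wrist centre = target − a_3·(cos φ, sin φ) = (-1.2238, 6.3620)
cos θ_2 = (41.9728−4²−3²)/(2·4·3) = 0.7072; θ_2 = -44.9923° (elbow-down)
β = atan2(6.3620,-1.2238) = 100.8889°; ψ = atan2(-2.1210,6.1216) = -19.1104°
θ_1 = β − ψ = 119.9992°
θ_3 = φ − θ_1 − θ_2 = 134.9931° (wrapped to (-180°,180°])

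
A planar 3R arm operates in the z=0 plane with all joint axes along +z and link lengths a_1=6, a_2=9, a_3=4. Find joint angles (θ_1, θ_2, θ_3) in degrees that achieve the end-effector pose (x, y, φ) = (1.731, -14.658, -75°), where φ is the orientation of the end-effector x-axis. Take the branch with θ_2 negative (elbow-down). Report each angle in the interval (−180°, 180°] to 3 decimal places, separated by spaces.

wrist centre = target − a_3·(cos φ, sin φ) = (0.6957, -10.7943)
cos θ_2 = (117.0009−6²−9²)/(2·6·9) = 0.0000; θ_2 = -89.9995° (elbow-down)
β = atan2(-10.7943,0.6957) = -86.3122°; ψ = atan2(-9.0000,6.0001) = -56.3096°
θ_1 = β − ψ = -30.0026°
θ_3 = φ − θ_1 − θ_2 = 45.0021° (wrapped to (-180°,180°])

-30.003 -90.000 45.002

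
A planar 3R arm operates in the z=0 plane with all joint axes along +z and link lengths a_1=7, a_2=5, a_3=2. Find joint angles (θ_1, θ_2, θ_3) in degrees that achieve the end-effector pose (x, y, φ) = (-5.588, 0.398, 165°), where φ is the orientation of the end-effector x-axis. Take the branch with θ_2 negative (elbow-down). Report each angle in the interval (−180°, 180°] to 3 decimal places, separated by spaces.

wrist centre = target − a_3·(cos φ, sin φ) = (-3.6561, -0.1196)
cos θ_2 = (13.3817−7²−5²)/(2·7·5) = -0.8660; θ_2 = -149.9943° (elbow-down)
β = atan2(-0.1196,-3.6561) = -178.1258°; ψ = atan2(-2.5004,2.6701) = -43.1203°
θ_1 = β − ψ = -135.0055°
θ_3 = φ − θ_1 − θ_2 = 89.9997° (wrapped to (-180°,180°])

-135.005 -149.994 90.000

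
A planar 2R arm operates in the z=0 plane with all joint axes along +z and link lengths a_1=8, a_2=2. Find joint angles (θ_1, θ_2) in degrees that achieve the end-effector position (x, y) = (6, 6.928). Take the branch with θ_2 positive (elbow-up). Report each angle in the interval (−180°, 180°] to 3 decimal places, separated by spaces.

38.212 60.006

cos θ_2 = (83.9972−8²−2²)/(2·8·2) = 0.4999; θ_2 = 60.0058° (elbow-up)
β = atan2(6.9280,6.0000) = 49.1058°; ψ = atan2(1.7322,8.9998) = 10.8942°
θ_1 = β − ψ = 38.2115°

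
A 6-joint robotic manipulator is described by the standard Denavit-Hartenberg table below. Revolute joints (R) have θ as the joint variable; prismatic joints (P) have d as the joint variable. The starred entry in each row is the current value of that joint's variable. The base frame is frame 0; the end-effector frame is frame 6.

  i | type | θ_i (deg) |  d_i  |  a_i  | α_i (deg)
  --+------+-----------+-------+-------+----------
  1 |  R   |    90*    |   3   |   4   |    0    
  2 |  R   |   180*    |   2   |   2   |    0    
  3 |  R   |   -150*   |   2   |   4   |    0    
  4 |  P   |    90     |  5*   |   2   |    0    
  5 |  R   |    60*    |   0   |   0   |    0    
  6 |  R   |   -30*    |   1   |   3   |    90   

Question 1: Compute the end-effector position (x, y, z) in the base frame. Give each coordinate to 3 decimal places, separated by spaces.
-5.232 1.866 13.000

after link 1: o_1 = (0.0000, 4.0000, 3.0000)
after link 2: o_2 = (-0.0000, 2.0000, 5.0000)
after link 3: o_3 = (-2.0000, 5.4641, 7.0000)
after link 4: o_4 = (-3.7321, 4.4641, 12.0000)
after link 5: o_5 = (-3.7321, 4.4641, 12.0000)
after link 6: o_6 = (-5.2321, 1.8660, 13.0000)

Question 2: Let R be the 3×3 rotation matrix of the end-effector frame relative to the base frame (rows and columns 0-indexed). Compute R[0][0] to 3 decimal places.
End-effector x-axis (col 0 of R) = (-0.5000,-0.8660,0.0000)
R[0][0] = -0.5000

-0.500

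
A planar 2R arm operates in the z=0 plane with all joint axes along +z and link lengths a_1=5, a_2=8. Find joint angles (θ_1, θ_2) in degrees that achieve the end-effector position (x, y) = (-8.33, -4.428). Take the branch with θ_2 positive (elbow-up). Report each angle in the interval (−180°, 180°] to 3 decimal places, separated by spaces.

cos θ_2 = (88.9961−5²−8²)/(2·5·8) = -0.0000; θ_2 = 90.0028° (elbow-up)
β = atan2(-4.4280,-8.3300) = -152.0061°; ψ = atan2(8.0000,4.9996) = 57.9966°
θ_1 = β − ψ = -210.0027°

149.997 90.003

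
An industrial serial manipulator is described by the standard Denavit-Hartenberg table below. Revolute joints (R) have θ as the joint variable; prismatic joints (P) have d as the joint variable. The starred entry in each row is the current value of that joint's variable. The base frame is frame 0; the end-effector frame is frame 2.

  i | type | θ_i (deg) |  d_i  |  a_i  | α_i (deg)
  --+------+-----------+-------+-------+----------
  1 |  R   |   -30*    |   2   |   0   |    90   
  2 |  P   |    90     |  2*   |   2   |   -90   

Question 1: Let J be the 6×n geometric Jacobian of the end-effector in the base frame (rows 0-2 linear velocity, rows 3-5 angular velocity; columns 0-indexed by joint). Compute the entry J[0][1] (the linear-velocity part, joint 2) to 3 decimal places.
prismatic axis z_1 = (-0.5000,-0.8660,0.0000)
J_v[:, 1] = z_1; J_ω[:, 1] = (0,0,0)
entry J[0][1] = -0.5000

-0.500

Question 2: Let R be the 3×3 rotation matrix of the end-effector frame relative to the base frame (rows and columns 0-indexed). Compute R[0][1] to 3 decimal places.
End-effector y-axis (col 1 of R) = (0.5000,0.8660,-0.0000)
R[0][1] = 0.5000

0.500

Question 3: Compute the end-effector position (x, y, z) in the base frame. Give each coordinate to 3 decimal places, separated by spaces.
-1.000 -1.732 4.000

after link 1: o_1 = (0.0000, 0.0000, 2.0000)
after link 2: o_2 = (-1.0000, -1.7321, 4.0000)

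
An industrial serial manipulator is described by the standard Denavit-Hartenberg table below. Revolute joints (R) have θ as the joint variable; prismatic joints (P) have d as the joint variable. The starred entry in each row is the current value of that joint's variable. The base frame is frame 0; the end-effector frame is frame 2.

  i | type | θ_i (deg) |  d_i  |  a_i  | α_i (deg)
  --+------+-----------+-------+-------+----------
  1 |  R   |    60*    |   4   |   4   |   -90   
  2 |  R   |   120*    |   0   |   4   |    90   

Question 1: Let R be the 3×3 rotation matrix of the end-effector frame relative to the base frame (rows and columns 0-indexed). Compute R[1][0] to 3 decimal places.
End-effector x-axis (col 0 of R) = (-0.2500,-0.4330,-0.8660)
R[1][0] = -0.4330

-0.433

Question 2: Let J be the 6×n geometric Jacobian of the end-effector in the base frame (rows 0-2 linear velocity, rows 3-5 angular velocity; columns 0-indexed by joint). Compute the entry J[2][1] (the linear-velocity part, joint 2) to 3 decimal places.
axis z_1 = (-0.8660,0.5000,0.0000); lever o_n−o_1 = (-1.0000,-1.7321,-3.4641)
cross product → J_v[:, 1] = (-1.7321,-3.0000,2.0000)
J_ω[:, 1] = z_1
entry J[2][1] = 2.0000

2.000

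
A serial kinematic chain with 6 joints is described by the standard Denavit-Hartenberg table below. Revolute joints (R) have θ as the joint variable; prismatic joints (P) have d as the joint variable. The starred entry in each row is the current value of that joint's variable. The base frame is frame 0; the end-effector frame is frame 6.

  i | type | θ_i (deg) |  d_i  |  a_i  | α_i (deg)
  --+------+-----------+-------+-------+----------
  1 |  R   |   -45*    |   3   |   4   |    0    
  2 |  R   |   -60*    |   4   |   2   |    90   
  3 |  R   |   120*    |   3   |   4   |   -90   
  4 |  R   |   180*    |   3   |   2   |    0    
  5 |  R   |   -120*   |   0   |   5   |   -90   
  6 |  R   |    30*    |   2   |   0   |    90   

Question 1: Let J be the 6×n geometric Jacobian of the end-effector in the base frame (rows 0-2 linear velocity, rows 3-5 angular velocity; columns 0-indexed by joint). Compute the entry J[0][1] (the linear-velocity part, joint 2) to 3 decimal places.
axis z_1 = (0.0000,0.0000,1.0000); lever o_n−o_1 = (2.7637,1.3114,4.8971)
cross product → J_v[:, 1] = (-1.3114,2.7637,0.0000)
J_ω[:, 1] = z_1
entry J[0][1] = -1.3114

-1.311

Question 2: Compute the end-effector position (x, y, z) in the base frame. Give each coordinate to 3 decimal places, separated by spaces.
after link 1: o_1 = (2.8284, -2.8284, 3.0000)
after link 2: o_2 = (2.3108, -4.7603, 7.0000)
after link 3: o_3 = (-0.0694, -2.0520, 10.4641)
after link 4: o_4 = (0.3443, -0.5083, 7.2321)
after link 5: o_5 = (4.8504, -0.4217, 9.3971)
after link 6: o_6 = (5.5921, -1.5170, 7.8971)

5.592 -1.517 7.897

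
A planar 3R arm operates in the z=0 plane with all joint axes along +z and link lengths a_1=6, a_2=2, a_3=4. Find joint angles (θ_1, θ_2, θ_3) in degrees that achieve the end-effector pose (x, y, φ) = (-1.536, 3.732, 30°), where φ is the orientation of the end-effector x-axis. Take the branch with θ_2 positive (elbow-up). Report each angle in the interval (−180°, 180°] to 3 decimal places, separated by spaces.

141.788 119.998 128.215

wrist centre = target − a_3·(cos φ, sin φ) = (-5.0001, 1.7320)
cos θ_2 = (28.0008−6²−2²)/(2·6·2) = -0.5000; θ_2 = 119.9977° (elbow-up)
β = atan2(1.7320,-5.0001) = 160.8943°; ψ = atan2(1.7321,5.0001) = 19.1068°
θ_1 = β − ψ = 141.7875°
θ_3 = φ − θ_1 − θ_2 = 128.2148° (wrapped to (-180°,180°])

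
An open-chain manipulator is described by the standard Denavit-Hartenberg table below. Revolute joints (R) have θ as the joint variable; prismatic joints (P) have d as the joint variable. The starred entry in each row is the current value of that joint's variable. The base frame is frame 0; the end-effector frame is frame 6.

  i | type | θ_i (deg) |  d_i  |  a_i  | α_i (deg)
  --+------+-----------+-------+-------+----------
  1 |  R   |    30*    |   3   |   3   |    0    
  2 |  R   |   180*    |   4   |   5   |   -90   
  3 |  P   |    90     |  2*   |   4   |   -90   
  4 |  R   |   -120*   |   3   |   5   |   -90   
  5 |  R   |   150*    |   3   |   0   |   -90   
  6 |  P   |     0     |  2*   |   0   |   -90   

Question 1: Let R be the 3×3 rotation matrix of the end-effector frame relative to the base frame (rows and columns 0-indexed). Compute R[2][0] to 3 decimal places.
-0.433

End-effector x-axis (col 0 of R) = (-0.8080,0.3995,-0.4330)
R[2][0] = -0.4330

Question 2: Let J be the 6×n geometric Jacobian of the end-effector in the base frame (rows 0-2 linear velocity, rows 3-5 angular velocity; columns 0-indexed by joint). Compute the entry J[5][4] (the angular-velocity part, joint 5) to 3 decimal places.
-0.866

axis z_4 = (0.2500,-0.4330,-0.8660); lever o_n−o_4 = (1.8170,0.3170,-3.0981)
cross product → J_v[:, 4] = (1.6160,-0.7990,0.8660)
J_ω[:, 4] = z_4
entry J[5][4] = -0.8660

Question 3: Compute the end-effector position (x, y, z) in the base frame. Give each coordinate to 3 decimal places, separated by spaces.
5.848 -4.665 2.402

after link 1: o_1 = (2.5981, 1.5000, 3.0000)
after link 2: o_2 = (-1.7321, -1.0000, 7.0000)
after link 3: o_3 = (-0.7321, -2.7321, 3.0000)
after link 4: o_4 = (4.0311, -4.9821, 5.5000)
after link 5: o_5 = (4.7811, -6.2811, 2.9019)
after link 6: o_6 = (5.8481, -4.6651, 2.4019)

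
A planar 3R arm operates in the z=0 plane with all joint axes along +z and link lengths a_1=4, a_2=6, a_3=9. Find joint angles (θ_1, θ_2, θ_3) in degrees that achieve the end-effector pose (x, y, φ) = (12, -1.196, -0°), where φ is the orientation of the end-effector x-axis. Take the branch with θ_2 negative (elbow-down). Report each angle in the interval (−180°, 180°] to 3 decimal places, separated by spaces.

wrist centre = target − a_3·(cos φ, sin φ) = (3.0000, -1.1960)
cos θ_2 = (10.4304−4²−6²)/(2·4·6) = -0.8660; θ_2 = -150.0009° (elbow-down)
β = atan2(-1.1960,3.0000) = -21.7355°; ψ = atan2(-2.9999,-1.1962) = -111.7393°
θ_1 = β − ψ = 90.0038°
θ_3 = φ − θ_1 − θ_2 = 59.9971° (wrapped to (-180°,180°])

90.004 -150.001 59.997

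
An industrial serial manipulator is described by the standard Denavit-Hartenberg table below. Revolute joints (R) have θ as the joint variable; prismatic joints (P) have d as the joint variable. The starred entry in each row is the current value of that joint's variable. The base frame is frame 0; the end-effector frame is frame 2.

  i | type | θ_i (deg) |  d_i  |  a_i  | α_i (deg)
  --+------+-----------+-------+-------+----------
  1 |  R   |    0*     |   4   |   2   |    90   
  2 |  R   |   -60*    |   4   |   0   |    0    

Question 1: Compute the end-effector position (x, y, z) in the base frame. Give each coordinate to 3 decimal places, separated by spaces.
2.000 -4.000 4.000

after link 1: o_1 = (2.0000, 0.0000, 4.0000)
after link 2: o_2 = (2.0000, -4.0000, 4.0000)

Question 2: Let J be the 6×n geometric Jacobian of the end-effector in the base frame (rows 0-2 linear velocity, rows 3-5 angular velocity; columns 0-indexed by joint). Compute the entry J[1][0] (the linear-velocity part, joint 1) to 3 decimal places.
2.000

axis z_0 = ẑ; lever o_n−o_0 = (2.0000,-4.0000,4.0000)
cross product → J_v[:, 0] = (4.0000,2.0000,-0.0000)
J_ω[:, 0] = z_0
entry J[1][0] = 2.0000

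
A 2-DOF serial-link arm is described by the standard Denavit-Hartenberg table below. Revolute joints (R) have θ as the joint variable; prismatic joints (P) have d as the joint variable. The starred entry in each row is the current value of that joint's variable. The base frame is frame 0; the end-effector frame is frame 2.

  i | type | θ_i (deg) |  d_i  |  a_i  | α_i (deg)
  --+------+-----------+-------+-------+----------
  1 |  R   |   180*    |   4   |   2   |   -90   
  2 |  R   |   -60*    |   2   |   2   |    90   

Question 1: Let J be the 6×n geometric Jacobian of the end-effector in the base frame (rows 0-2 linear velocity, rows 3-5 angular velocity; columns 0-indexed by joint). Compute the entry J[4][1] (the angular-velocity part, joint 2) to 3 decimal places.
-1.000

axis z_1 = (-0.0000,-1.0000,0.0000); lever o_n−o_1 = (-1.0000,-2.0000,1.7321)
cross product → J_v[:, 1] = (-1.7321,0.0000,-1.0000)
J_ω[:, 1] = z_1
entry J[4][1] = -1.0000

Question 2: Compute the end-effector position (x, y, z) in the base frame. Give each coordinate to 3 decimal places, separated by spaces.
-3.000 -2.000 5.732

after link 1: o_1 = (-2.0000, 0.0000, 4.0000)
after link 2: o_2 = (-3.0000, -2.0000, 5.7321)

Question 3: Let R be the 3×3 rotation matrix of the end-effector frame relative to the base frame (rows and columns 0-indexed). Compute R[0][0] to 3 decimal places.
End-effector x-axis (col 0 of R) = (-0.5000,0.0000,0.8660)
R[0][0] = -0.5000

-0.500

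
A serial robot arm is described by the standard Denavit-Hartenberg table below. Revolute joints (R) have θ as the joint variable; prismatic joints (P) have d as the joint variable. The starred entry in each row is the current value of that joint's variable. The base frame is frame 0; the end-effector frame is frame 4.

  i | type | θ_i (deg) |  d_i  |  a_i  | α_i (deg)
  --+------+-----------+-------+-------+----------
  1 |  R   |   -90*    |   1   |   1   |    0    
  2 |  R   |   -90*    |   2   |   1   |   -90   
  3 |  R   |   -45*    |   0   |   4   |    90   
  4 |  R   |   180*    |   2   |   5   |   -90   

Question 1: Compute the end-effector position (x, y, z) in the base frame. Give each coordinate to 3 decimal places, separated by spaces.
1.121 -1.000 3.707

after link 1: o_1 = (0.0000, -1.0000, 1.0000)
after link 2: o_2 = (-1.0000, -1.0000, 3.0000)
after link 3: o_3 = (-3.8284, -1.0000, 5.8284)
after link 4: o_4 = (1.1213, -1.0000, 3.7071)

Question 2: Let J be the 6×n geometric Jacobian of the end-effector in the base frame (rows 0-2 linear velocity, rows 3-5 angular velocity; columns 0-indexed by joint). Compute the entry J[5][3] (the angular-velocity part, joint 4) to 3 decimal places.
0.707

axis z_3 = (0.7071,0.0000,0.7071); lever o_n−o_3 = (4.9497,-0.0000,-2.1213)
cross product → J_v[:, 3] = (0.0000,5.0000,-0.0000)
J_ω[:, 3] = z_3
entry J[5][3] = 0.7071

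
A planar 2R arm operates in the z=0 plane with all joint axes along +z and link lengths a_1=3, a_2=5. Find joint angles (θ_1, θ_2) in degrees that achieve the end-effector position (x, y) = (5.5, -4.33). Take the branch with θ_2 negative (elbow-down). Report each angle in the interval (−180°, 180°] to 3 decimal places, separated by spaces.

0.002 -60.002

cos θ_2 = (48.9989−3²−5²)/(2·3·5) = 0.5000; θ_2 = -60.0024° (elbow-down)
β = atan2(-4.3300,5.5000) = -38.2124°; ψ = atan2(-4.3302,5.4998) = -38.2148°
θ_1 = β − ψ = 0.0024°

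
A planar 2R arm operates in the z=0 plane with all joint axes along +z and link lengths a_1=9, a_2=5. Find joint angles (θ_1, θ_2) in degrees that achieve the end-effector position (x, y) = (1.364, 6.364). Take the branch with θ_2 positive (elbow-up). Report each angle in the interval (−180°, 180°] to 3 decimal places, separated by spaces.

45.000 134.999

cos θ_2 = (42.3610−9²−5²)/(2·9·5) = -0.7071; θ_2 = 134.9995° (elbow-up)
β = atan2(6.3640,1.3640) = 77.9028°; ψ = atan2(3.5356,5.4645) = 32.9031°
θ_1 = β − ψ = 44.9996°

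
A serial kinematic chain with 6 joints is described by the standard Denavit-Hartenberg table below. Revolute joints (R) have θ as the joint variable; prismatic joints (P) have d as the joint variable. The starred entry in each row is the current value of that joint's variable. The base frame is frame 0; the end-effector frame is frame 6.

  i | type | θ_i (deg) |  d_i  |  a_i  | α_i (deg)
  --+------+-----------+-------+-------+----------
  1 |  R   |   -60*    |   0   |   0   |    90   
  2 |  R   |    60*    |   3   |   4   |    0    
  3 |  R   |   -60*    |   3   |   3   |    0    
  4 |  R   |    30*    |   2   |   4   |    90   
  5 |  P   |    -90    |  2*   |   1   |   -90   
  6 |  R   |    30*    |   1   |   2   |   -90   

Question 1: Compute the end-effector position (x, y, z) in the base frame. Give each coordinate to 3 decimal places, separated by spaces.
0.353 -11.147 5.098

after link 1: o_1 = (0.0000, 0.0000, 0.0000)
after link 2: o_2 = (-1.5981, -3.2321, 3.4641)
after link 3: o_3 = (-2.6962, -7.3301, 3.4641)
after link 4: o_4 = (-2.6962, -11.3301, 5.4641)
after link 5: o_5 = (-1.3301, -11.6962, 3.7321)
after link 6: o_6 = (0.3529, -11.1471, 5.0981)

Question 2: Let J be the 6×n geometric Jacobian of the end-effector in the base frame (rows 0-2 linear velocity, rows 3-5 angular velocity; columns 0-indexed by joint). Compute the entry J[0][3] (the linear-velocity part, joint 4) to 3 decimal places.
axis z_3 = (-0.8660,-0.5000,0.0000); lever o_n−o_3 = (3.0490,-3.8170,1.6340)
cross product → J_v[:, 3] = (-0.8170,1.4151,4.8301)
J_ω[:, 3] = z_3
entry J[0][3] = -0.8170

-0.817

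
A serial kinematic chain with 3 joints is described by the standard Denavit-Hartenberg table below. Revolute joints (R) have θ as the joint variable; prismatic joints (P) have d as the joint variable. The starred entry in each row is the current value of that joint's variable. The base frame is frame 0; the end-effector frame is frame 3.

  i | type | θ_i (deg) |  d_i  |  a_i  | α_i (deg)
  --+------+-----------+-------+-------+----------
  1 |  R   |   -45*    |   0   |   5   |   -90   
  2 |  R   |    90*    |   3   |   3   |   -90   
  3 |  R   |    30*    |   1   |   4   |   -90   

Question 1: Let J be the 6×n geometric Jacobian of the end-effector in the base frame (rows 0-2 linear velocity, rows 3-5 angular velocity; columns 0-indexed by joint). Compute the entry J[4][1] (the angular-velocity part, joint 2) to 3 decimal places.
axis z_1 = (0.7071,0.7071,0.0000); lever o_n−o_1 = (0.0000,1.4142,-6.4641)
cross product → J_v[:, 1] = (-4.5708,4.5708,1.0000)
J_ω[:, 1] = z_1
entry J[4][1] = 0.7071

0.707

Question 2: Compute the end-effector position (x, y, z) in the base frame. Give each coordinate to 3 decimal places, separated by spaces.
3.536 -2.121 -6.464

after link 1: o_1 = (3.5355, -3.5355, 0.0000)
after link 2: o_2 = (5.6569, -1.4142, -3.0000)
after link 3: o_3 = (3.5355, -2.1213, -6.4641)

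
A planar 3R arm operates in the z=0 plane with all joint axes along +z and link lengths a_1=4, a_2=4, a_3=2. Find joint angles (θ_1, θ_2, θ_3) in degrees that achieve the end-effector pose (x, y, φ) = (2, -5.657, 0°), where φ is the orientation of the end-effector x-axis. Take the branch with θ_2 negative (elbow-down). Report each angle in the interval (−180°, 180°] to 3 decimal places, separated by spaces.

-45.001 -89.997 134.999

wrist centre = target − a_3·(cos φ, sin φ) = (0.0000, -5.6570)
cos θ_2 = (32.0016−4²−4²)/(2·4·4) = 0.0001; θ_2 = -89.9970° (elbow-down)
β = atan2(-5.6570,0.0000) = -90.0000°; ψ = atan2(-4.0000,4.0002) = -44.9985°
θ_1 = β − ψ = -45.0015°
θ_3 = φ − θ_1 − θ_2 = 134.9985° (wrapped to (-180°,180°])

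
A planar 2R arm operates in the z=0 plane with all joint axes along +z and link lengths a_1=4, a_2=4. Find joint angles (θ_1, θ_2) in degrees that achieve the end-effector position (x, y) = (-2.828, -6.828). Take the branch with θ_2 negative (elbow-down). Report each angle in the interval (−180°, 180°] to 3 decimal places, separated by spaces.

cos θ_2 = (54.6192−4²−4²)/(2·4·4) = 0.7068; θ_2 = -45.0209° (elbow-down)
β = atan2(-6.8280,-2.8280) = -112.4982°; ψ = atan2(-2.8295,6.8274) = -22.5104°
θ_1 = β − ψ = -89.9878°

-89.988 -45.021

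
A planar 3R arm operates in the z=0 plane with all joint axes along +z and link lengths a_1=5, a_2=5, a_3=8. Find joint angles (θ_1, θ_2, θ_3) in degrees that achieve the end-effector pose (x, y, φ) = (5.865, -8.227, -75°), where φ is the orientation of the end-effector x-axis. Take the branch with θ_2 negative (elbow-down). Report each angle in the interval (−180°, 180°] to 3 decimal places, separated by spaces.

59.997 -134.996 -0.002

wrist centre = target − a_3·(cos φ, sin φ) = (3.7944, -0.4996)
cos θ_2 = (14.6474−5²−5²)/(2·5·5) = -0.7071; θ_2 = -134.9955° (elbow-down)
β = atan2(-0.4996,3.7944) = -7.5007°; ψ = atan2(-3.5358,1.4647) = -67.4978°
θ_1 = β − ψ = 59.9971°
θ_3 = φ − θ_1 − θ_2 = -0.0016° (wrapped to (-180°,180°])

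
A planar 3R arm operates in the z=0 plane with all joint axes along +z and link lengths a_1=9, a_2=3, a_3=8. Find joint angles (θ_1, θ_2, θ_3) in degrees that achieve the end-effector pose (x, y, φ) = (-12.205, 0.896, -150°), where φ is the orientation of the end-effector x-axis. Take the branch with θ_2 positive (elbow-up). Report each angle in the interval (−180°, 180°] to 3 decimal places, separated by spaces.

120.005 135.001 -45.006

wrist centre = target − a_3·(cos φ, sin φ) = (-5.2768, 4.8960)
cos θ_2 = (51.8154−9²−3²)/(2·9·3) = -0.7071; θ_2 = 135.0013° (elbow-up)
β = atan2(4.8960,-5.2768) = 137.1437°; ψ = atan2(2.1213,6.8786) = 17.1390°
θ_1 = β − ψ = 120.0047°
θ_3 = φ − θ_1 − θ_2 = -45.0060° (wrapped to (-180°,180°])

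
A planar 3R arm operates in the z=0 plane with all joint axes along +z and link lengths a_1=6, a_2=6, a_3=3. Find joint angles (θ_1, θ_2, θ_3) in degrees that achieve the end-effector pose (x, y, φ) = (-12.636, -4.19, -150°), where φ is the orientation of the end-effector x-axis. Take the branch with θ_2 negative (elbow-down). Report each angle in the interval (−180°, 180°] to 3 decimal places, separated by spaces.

-134.996 -60.004 45.000

wrist centre = target − a_3·(cos φ, sin φ) = (-10.0379, -2.6900)
cos θ_2 = (107.9960−6²−6²)/(2·6·6) = 0.4999; θ_2 = -60.0037° (elbow-down)
β = atan2(-2.6900,-10.0379) = -164.9982°; ψ = atan2(-5.1963,8.9997) = -30.0018°
θ_1 = β − ψ = -134.9963°
θ_3 = φ − θ_1 − θ_2 = 45.0000° (wrapped to (-180°,180°])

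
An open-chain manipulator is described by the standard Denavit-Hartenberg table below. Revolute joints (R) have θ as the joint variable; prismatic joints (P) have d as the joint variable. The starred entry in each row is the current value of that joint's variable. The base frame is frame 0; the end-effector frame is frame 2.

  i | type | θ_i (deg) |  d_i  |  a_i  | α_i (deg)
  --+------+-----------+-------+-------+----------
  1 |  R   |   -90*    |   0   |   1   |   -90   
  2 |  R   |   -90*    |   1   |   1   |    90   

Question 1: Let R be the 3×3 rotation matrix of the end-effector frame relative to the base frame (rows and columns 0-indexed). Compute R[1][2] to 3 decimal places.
End-effector z-axis (col 2 of R) = (-0.0000,1.0000,0.0000)
R[1][2] = 1.0000

1.000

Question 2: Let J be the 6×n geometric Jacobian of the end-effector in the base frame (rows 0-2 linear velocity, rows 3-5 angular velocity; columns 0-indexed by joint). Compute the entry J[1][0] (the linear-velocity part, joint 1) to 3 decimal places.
axis z_0 = ẑ; lever o_n−o_0 = (1.0000,-1.0000,1.0000)
cross product → J_v[:, 0] = (1.0000,1.0000,-0.0000)
J_ω[:, 0] = z_0
entry J[1][0] = 1.0000

1.000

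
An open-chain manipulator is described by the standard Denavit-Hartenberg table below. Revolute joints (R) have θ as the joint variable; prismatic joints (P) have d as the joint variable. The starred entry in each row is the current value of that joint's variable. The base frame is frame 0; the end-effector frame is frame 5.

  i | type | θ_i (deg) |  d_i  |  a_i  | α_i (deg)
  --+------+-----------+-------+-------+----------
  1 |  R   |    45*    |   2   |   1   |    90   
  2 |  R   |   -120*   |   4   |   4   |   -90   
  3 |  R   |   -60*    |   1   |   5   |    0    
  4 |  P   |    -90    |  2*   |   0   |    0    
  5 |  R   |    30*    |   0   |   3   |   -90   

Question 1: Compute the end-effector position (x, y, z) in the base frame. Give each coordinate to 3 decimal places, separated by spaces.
after link 1: o_1 = (0.7071, 0.7071, 2.0000)
after link 2: o_2 = (2.1213, -3.5355, -1.4641)
after link 3: o_3 = (4.9117, -6.8689, -4.1292)
after link 4: o_4 = (6.1364, -5.6442, -5.1292)
after link 5: o_5 = (8.5039, -6.9509, -3.8301)

8.504 -6.951 -3.830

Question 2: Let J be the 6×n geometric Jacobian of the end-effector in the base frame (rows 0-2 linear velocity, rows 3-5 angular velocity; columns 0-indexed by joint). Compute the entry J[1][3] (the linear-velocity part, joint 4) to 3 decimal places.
0.612

prismatic axis z_3 = (0.6124,0.6124,-0.5000)
J_v[:, 3] = z_3; J_ω[:, 3] = (0,0,0)
entry J[1][3] = 0.6124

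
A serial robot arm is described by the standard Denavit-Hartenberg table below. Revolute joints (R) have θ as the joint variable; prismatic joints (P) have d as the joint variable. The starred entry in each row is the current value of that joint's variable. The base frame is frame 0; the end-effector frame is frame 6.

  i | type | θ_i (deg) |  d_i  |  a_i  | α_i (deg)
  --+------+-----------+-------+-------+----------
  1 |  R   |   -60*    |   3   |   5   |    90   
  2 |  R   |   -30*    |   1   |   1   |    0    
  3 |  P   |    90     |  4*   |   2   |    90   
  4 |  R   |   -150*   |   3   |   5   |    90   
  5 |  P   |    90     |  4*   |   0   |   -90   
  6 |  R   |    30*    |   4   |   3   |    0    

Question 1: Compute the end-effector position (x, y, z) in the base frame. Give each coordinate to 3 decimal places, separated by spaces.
after link 1: o_1 = (2.5000, -4.3301, 3.0000)
after link 2: o_2 = (2.0670, -5.5801, 2.5000)
after link 3: o_3 = (-0.8971, -8.4462, 4.2321)
after link 4: o_4 = (1.4845, -7.5712, -1.0179)
after link 5: o_5 = (-2.0155, -8.4372, -2.7500)
after link 6: o_6 = (-0.4441, -12.5610, -0.3995)

-0.444 -12.561 -0.400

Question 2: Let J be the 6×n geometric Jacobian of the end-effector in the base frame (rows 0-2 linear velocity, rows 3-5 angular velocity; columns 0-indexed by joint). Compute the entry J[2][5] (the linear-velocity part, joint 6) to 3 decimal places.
1.875

axis z_5 = (-0.2165,-0.6250,0.7500); lever o_n−o_5 = (1.5715,-4.1238,2.3505)
cross product → J_v[:, 5] = (1.6238,1.6875,1.8750)
J_ω[:, 5] = z_5
entry J[2][5] = 1.8750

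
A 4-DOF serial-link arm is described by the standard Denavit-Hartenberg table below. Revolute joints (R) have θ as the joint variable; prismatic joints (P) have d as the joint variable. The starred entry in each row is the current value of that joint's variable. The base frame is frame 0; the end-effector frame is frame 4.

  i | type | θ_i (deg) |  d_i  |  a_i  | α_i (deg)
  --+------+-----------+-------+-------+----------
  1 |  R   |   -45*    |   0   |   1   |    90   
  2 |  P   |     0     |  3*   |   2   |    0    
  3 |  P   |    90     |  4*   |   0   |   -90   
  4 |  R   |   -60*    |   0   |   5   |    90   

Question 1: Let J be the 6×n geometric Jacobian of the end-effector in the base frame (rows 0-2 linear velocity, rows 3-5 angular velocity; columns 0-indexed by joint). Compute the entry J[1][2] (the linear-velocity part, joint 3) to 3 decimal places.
prismatic axis z_2 = (-0.7071,-0.7071,0.0000)
J_v[:, 2] = z_2; J_ω[:, 2] = (0,0,0)
entry J[1][2] = -0.7071

-0.707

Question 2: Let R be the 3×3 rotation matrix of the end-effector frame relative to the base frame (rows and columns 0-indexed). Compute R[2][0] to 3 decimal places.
End-effector x-axis (col 0 of R) = (-0.6124,-0.6124,0.5000)
R[2][0] = 0.5000

0.500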